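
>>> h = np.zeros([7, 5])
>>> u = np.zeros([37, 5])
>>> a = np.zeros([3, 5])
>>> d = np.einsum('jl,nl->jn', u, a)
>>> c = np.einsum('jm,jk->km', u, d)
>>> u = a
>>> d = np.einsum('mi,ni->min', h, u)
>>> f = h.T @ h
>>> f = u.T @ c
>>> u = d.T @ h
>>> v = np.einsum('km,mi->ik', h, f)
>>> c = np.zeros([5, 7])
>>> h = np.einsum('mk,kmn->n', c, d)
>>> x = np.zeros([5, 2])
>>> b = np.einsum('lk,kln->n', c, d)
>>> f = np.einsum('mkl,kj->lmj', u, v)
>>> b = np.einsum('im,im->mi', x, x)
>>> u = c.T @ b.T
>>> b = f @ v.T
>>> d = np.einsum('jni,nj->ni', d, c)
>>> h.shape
(3,)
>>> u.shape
(7, 2)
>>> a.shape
(3, 5)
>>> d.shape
(5, 3)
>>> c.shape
(5, 7)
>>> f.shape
(5, 3, 7)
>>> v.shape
(5, 7)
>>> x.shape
(5, 2)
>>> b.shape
(5, 3, 5)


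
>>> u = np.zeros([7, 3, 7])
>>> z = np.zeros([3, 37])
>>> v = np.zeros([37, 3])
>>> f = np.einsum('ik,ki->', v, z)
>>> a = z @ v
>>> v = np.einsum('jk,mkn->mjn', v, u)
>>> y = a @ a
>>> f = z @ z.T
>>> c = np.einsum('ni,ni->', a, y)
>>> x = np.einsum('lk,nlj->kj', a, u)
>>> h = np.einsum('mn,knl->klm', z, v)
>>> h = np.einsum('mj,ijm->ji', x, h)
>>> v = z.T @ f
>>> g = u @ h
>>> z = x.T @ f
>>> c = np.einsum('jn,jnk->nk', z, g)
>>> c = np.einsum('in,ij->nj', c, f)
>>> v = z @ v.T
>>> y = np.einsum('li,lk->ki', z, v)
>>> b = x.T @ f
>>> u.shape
(7, 3, 7)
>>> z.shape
(7, 3)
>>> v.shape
(7, 37)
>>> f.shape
(3, 3)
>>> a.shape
(3, 3)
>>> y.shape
(37, 3)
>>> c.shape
(7, 3)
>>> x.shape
(3, 7)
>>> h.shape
(7, 7)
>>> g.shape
(7, 3, 7)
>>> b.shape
(7, 3)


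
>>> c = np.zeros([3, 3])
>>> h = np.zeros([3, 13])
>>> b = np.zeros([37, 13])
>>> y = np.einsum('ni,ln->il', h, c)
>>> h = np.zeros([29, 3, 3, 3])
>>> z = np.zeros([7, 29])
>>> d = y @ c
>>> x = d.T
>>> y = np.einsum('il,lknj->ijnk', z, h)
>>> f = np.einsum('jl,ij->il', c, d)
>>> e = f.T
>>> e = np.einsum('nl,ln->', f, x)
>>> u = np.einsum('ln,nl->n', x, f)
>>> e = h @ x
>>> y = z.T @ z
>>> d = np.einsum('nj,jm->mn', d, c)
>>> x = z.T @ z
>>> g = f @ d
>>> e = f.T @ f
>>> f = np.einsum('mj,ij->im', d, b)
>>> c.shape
(3, 3)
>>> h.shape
(29, 3, 3, 3)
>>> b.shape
(37, 13)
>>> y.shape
(29, 29)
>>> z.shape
(7, 29)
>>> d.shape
(3, 13)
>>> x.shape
(29, 29)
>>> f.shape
(37, 3)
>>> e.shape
(3, 3)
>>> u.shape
(13,)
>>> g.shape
(13, 13)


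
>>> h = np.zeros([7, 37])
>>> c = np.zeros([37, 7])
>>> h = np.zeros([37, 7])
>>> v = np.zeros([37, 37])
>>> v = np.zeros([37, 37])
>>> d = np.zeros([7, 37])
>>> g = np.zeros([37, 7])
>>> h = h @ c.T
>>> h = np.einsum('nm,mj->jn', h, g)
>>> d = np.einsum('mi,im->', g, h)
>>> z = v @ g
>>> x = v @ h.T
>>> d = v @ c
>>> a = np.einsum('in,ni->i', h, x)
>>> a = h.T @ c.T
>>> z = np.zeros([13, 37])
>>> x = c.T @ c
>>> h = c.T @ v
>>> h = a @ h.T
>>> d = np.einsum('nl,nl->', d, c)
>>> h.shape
(37, 7)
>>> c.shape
(37, 7)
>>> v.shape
(37, 37)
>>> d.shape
()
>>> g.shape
(37, 7)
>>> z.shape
(13, 37)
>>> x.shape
(7, 7)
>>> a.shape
(37, 37)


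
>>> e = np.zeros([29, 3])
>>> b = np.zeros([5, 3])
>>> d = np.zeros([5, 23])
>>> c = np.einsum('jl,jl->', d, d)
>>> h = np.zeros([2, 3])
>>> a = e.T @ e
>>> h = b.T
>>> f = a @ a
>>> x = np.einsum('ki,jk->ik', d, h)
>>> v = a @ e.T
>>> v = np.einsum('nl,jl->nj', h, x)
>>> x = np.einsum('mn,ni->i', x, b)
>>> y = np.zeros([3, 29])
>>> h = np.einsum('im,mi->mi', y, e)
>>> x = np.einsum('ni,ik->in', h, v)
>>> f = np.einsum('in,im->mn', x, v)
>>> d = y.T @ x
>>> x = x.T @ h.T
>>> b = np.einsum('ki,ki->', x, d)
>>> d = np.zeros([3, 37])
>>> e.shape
(29, 3)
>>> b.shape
()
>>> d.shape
(3, 37)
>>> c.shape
()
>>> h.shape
(29, 3)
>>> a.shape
(3, 3)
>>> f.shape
(23, 29)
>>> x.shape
(29, 29)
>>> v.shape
(3, 23)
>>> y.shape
(3, 29)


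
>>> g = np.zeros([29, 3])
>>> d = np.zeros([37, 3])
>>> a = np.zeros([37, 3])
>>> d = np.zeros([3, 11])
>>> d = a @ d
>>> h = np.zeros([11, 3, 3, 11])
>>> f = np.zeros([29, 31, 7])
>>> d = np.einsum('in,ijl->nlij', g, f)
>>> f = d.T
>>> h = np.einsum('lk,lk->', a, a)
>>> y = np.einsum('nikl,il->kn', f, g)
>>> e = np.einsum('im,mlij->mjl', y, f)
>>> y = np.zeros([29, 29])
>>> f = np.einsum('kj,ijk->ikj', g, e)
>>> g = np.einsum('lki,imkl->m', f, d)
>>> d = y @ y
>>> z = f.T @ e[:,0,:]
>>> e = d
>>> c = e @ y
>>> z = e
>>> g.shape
(7,)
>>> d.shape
(29, 29)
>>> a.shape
(37, 3)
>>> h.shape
()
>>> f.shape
(31, 29, 3)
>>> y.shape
(29, 29)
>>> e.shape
(29, 29)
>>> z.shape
(29, 29)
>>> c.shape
(29, 29)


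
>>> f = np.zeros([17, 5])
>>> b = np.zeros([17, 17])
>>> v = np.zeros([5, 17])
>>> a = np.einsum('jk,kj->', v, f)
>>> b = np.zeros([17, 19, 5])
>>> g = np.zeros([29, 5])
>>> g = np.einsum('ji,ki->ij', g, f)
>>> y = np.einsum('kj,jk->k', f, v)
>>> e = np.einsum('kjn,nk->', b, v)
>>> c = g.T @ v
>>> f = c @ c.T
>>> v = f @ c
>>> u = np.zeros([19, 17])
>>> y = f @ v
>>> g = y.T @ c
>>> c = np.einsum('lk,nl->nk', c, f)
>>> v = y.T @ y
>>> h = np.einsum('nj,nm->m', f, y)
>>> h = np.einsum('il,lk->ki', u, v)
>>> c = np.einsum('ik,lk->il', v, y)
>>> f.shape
(29, 29)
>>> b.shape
(17, 19, 5)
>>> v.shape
(17, 17)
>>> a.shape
()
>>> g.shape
(17, 17)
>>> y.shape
(29, 17)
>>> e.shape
()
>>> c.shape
(17, 29)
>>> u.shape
(19, 17)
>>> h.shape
(17, 19)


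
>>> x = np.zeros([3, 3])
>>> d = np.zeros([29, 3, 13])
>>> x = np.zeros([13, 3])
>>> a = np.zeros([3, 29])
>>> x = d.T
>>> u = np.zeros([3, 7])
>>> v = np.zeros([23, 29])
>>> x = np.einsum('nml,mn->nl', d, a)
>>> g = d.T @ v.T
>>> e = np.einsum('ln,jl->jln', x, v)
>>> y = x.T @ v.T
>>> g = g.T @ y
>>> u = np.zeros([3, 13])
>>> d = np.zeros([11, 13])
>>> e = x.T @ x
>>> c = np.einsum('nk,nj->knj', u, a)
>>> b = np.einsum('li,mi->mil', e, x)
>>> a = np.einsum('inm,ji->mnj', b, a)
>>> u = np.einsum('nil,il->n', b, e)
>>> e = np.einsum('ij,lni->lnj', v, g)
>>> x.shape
(29, 13)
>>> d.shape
(11, 13)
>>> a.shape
(13, 13, 3)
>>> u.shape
(29,)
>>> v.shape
(23, 29)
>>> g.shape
(23, 3, 23)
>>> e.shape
(23, 3, 29)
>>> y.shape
(13, 23)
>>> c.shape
(13, 3, 29)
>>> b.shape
(29, 13, 13)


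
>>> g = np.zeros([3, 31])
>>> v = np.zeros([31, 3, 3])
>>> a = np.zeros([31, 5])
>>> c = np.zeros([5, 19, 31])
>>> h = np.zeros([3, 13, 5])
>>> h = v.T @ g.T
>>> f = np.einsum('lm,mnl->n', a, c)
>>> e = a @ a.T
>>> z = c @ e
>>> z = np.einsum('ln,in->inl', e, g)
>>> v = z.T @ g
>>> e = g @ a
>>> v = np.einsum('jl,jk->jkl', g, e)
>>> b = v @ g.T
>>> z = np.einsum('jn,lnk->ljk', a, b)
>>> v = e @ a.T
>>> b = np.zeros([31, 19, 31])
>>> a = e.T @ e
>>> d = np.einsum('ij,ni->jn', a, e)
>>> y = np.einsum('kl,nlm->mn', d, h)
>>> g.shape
(3, 31)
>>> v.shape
(3, 31)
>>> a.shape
(5, 5)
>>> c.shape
(5, 19, 31)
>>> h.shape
(3, 3, 3)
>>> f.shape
(19,)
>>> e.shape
(3, 5)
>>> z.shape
(3, 31, 3)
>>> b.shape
(31, 19, 31)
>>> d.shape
(5, 3)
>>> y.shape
(3, 3)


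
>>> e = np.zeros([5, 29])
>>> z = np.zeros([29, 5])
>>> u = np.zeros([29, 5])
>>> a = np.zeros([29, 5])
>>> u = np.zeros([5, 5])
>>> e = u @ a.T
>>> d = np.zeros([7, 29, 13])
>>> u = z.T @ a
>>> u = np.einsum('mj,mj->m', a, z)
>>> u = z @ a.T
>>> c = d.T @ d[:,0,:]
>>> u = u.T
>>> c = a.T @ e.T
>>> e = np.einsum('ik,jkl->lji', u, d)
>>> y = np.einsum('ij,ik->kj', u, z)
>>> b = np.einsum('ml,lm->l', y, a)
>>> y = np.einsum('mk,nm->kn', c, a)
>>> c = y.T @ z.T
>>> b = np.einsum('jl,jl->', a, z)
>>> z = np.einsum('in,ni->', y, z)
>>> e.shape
(13, 7, 29)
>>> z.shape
()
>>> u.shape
(29, 29)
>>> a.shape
(29, 5)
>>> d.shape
(7, 29, 13)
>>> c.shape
(29, 29)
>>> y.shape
(5, 29)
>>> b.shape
()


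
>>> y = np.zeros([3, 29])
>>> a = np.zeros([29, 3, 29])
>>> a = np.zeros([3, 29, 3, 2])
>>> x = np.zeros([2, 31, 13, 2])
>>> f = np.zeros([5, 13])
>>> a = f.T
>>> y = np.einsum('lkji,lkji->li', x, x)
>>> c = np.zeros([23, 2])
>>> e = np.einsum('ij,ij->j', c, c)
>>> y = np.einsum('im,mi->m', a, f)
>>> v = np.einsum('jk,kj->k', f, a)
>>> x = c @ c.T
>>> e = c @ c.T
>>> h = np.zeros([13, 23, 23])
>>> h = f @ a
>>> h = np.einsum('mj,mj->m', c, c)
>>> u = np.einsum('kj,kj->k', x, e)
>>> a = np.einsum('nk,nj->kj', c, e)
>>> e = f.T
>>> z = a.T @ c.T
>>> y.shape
(5,)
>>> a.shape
(2, 23)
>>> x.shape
(23, 23)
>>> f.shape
(5, 13)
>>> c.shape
(23, 2)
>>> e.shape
(13, 5)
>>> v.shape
(13,)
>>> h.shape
(23,)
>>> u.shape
(23,)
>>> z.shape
(23, 23)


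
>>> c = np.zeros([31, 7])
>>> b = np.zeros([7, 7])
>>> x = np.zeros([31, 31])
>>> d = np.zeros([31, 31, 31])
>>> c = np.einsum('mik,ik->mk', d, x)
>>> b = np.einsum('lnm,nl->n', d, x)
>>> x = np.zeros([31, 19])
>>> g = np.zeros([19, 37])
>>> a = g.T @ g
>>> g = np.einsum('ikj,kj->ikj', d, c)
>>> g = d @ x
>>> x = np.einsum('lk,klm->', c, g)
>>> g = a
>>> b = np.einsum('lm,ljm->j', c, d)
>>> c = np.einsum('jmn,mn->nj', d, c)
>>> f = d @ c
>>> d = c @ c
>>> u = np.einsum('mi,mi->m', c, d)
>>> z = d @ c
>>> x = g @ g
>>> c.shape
(31, 31)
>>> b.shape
(31,)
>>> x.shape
(37, 37)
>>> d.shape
(31, 31)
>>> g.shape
(37, 37)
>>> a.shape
(37, 37)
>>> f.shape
(31, 31, 31)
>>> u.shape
(31,)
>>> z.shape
(31, 31)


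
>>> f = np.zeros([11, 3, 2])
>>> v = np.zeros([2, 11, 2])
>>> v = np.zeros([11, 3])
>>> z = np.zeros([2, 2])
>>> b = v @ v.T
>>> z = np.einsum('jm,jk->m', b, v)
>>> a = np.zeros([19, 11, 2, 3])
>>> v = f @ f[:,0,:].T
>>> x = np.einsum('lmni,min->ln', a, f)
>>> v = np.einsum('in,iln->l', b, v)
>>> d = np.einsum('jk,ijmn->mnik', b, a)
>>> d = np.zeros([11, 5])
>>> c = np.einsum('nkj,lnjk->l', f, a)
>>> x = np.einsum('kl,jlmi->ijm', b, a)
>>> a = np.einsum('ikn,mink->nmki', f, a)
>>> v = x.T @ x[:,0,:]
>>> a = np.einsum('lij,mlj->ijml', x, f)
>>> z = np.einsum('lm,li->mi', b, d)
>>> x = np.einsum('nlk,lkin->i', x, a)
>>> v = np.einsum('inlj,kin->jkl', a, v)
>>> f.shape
(11, 3, 2)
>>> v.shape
(3, 2, 11)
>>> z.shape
(11, 5)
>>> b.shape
(11, 11)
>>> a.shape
(19, 2, 11, 3)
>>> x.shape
(11,)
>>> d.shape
(11, 5)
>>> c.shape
(19,)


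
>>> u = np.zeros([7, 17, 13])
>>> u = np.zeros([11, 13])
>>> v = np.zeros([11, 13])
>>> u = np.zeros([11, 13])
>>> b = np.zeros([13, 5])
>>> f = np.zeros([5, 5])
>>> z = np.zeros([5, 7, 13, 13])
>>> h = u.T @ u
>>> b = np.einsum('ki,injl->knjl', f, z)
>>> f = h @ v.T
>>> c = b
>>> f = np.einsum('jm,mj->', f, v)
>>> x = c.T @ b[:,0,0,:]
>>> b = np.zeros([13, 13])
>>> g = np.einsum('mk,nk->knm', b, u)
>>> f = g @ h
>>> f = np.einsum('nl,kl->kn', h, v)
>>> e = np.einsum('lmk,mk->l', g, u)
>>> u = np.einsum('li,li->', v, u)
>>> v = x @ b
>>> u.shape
()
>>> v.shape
(13, 13, 7, 13)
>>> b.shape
(13, 13)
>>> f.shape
(11, 13)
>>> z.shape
(5, 7, 13, 13)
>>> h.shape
(13, 13)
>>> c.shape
(5, 7, 13, 13)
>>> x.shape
(13, 13, 7, 13)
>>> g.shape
(13, 11, 13)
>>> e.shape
(13,)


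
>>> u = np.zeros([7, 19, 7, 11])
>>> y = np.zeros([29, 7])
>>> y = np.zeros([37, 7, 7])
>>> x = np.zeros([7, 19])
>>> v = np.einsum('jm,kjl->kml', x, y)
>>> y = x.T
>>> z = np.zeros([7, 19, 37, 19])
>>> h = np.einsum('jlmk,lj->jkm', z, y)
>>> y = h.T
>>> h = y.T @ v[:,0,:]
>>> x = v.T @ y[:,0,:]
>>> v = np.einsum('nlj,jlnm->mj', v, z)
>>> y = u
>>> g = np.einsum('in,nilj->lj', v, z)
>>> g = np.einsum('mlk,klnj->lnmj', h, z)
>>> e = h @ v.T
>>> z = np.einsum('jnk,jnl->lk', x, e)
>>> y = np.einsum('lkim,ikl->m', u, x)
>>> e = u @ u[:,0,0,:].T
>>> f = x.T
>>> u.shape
(7, 19, 7, 11)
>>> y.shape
(11,)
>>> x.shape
(7, 19, 7)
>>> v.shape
(19, 7)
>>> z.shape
(19, 7)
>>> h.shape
(7, 19, 7)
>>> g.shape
(19, 37, 7, 19)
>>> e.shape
(7, 19, 7, 7)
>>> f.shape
(7, 19, 7)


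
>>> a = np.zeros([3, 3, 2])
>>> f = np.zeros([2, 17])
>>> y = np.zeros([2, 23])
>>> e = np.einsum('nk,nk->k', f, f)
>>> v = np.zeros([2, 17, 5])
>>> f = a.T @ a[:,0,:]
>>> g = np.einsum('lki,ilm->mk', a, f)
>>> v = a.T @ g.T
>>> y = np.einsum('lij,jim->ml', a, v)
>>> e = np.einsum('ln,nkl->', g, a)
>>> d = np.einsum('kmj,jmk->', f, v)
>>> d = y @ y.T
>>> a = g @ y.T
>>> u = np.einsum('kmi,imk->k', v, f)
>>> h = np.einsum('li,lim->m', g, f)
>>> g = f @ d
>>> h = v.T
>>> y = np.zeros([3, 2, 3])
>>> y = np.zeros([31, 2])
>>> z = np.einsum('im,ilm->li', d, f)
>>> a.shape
(2, 2)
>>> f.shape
(2, 3, 2)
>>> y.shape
(31, 2)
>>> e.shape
()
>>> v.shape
(2, 3, 2)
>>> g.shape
(2, 3, 2)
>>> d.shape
(2, 2)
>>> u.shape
(2,)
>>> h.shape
(2, 3, 2)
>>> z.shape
(3, 2)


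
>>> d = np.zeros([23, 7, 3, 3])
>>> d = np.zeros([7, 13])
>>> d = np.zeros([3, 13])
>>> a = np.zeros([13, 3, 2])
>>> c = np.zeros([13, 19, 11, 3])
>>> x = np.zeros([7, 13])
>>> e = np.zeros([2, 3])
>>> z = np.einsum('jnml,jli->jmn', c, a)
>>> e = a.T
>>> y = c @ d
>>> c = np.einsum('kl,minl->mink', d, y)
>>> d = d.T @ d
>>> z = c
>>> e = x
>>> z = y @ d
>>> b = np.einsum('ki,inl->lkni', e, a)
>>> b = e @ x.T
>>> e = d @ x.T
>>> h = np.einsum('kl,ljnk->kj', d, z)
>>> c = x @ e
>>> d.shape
(13, 13)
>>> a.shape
(13, 3, 2)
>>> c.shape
(7, 7)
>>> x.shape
(7, 13)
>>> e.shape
(13, 7)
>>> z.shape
(13, 19, 11, 13)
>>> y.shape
(13, 19, 11, 13)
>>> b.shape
(7, 7)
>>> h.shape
(13, 19)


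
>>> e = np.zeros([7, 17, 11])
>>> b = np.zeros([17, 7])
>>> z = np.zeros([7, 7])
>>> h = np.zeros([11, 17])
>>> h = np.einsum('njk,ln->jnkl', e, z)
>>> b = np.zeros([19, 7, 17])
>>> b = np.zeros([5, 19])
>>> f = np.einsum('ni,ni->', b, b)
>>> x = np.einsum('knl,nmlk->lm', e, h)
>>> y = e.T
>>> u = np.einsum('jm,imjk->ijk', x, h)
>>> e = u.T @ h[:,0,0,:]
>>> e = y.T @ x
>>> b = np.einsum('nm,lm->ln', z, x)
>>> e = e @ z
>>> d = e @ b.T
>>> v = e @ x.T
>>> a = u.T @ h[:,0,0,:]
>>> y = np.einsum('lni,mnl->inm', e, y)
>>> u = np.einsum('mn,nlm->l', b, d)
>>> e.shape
(7, 17, 7)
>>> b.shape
(11, 7)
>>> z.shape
(7, 7)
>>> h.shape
(17, 7, 11, 7)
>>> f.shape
()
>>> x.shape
(11, 7)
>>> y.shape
(7, 17, 11)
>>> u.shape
(17,)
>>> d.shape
(7, 17, 11)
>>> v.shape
(7, 17, 11)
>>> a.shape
(7, 11, 7)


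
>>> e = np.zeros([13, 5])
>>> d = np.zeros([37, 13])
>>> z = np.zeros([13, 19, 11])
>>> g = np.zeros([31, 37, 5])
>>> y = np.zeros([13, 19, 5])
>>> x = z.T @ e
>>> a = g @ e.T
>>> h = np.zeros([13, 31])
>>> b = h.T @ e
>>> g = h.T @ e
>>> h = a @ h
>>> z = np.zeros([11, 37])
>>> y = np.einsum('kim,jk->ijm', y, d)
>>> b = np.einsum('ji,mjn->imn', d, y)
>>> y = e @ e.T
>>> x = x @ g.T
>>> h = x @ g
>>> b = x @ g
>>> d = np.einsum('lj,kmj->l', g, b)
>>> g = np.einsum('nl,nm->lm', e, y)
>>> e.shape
(13, 5)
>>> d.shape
(31,)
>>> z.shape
(11, 37)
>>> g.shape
(5, 13)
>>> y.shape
(13, 13)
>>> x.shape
(11, 19, 31)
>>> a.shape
(31, 37, 13)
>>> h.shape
(11, 19, 5)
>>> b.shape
(11, 19, 5)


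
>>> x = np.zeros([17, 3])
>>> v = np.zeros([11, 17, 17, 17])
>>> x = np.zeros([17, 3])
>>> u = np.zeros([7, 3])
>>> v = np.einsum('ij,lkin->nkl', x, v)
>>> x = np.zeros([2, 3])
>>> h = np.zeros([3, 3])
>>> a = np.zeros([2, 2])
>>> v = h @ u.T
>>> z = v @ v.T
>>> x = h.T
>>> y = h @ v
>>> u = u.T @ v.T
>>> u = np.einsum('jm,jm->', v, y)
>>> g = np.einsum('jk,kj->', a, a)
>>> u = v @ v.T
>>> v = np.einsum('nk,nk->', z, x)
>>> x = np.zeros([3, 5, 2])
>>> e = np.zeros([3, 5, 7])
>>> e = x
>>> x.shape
(3, 5, 2)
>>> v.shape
()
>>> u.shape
(3, 3)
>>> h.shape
(3, 3)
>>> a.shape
(2, 2)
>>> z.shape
(3, 3)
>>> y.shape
(3, 7)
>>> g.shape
()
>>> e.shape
(3, 5, 2)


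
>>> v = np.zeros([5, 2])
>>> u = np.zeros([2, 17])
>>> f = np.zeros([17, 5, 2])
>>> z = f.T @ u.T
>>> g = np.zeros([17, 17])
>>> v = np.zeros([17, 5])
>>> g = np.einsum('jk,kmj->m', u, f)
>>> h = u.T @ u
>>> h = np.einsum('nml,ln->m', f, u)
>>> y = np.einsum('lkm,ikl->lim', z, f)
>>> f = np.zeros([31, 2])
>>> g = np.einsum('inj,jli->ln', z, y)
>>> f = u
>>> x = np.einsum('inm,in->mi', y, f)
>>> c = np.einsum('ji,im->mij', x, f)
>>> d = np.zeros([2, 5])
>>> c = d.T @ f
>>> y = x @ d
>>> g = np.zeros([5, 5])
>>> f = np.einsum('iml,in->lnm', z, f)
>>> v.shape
(17, 5)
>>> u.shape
(2, 17)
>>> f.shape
(2, 17, 5)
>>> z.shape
(2, 5, 2)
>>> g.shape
(5, 5)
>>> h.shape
(5,)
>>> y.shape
(2, 5)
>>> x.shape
(2, 2)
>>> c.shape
(5, 17)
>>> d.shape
(2, 5)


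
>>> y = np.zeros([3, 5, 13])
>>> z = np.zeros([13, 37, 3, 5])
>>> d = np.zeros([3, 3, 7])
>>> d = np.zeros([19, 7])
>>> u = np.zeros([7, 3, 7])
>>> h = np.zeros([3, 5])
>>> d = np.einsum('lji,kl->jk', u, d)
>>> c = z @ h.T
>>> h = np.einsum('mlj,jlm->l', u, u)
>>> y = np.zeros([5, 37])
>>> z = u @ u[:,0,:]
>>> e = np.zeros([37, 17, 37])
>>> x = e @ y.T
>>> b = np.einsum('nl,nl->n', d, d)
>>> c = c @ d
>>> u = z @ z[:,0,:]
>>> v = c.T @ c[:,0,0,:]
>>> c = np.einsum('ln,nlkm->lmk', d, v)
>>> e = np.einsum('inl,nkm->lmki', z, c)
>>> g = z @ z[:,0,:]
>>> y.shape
(5, 37)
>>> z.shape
(7, 3, 7)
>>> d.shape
(3, 19)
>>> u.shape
(7, 3, 7)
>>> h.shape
(3,)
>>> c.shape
(3, 19, 37)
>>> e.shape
(7, 37, 19, 7)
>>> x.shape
(37, 17, 5)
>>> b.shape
(3,)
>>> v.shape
(19, 3, 37, 19)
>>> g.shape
(7, 3, 7)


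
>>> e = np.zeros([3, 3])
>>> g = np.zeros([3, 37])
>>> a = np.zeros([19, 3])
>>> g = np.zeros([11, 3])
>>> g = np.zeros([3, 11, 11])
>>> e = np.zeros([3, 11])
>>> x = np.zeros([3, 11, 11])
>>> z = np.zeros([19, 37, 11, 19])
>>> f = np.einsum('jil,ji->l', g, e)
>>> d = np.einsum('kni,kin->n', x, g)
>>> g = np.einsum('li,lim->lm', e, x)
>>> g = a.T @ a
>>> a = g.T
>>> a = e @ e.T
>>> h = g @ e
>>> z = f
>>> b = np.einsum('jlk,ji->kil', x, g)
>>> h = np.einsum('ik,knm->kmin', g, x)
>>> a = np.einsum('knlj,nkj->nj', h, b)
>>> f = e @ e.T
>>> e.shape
(3, 11)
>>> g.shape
(3, 3)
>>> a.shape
(11, 11)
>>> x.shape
(3, 11, 11)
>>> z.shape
(11,)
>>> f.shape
(3, 3)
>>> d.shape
(11,)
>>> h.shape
(3, 11, 3, 11)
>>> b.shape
(11, 3, 11)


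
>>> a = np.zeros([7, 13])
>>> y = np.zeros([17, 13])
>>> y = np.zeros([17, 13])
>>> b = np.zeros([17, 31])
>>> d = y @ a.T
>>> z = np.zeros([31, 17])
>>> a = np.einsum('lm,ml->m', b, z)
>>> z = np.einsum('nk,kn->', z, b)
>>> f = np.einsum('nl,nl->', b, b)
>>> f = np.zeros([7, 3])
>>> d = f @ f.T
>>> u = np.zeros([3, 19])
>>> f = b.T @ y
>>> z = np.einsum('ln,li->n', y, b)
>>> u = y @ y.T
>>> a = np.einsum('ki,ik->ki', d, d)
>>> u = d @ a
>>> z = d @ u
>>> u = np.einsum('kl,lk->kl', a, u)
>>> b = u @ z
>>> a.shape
(7, 7)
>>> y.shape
(17, 13)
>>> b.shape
(7, 7)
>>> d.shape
(7, 7)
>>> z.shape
(7, 7)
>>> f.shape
(31, 13)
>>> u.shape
(7, 7)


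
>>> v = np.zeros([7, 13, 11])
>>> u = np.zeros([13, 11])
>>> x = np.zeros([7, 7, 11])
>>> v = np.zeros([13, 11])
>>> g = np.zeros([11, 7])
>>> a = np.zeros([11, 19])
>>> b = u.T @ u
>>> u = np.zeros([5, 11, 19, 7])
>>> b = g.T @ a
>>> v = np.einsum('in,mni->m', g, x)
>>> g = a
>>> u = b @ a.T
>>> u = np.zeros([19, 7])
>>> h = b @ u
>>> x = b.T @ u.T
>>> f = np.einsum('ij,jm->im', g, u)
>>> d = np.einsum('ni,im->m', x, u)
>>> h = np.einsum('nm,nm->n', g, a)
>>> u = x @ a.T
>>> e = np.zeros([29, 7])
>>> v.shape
(7,)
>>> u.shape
(19, 11)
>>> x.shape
(19, 19)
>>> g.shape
(11, 19)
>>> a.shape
(11, 19)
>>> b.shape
(7, 19)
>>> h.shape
(11,)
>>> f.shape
(11, 7)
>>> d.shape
(7,)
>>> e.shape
(29, 7)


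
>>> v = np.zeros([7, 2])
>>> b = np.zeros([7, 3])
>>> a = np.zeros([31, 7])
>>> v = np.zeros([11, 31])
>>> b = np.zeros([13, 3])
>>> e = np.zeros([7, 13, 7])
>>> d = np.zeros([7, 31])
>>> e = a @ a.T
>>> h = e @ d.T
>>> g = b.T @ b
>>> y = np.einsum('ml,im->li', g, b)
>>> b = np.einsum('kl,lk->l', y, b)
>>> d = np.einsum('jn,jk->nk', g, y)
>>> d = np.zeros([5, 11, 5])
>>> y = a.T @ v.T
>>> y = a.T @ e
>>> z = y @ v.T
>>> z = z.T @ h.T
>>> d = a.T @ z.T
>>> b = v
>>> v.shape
(11, 31)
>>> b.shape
(11, 31)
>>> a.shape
(31, 7)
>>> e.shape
(31, 31)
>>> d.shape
(7, 11)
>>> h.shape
(31, 7)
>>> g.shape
(3, 3)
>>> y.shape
(7, 31)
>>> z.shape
(11, 31)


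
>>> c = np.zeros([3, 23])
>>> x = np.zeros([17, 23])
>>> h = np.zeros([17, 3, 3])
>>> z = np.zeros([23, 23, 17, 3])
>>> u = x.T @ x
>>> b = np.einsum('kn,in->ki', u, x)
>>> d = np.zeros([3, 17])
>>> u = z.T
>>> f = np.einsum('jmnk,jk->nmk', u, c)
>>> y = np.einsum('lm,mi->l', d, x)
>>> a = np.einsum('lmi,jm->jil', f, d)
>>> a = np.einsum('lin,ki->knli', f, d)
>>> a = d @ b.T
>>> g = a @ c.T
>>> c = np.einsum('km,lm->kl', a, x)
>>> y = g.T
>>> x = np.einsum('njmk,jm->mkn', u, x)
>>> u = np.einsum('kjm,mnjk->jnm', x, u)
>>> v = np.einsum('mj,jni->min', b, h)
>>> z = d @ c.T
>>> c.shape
(3, 17)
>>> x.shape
(23, 23, 3)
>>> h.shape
(17, 3, 3)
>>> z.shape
(3, 3)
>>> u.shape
(23, 17, 3)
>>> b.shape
(23, 17)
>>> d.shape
(3, 17)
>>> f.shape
(23, 17, 23)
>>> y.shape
(3, 3)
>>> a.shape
(3, 23)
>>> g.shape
(3, 3)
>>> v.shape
(23, 3, 3)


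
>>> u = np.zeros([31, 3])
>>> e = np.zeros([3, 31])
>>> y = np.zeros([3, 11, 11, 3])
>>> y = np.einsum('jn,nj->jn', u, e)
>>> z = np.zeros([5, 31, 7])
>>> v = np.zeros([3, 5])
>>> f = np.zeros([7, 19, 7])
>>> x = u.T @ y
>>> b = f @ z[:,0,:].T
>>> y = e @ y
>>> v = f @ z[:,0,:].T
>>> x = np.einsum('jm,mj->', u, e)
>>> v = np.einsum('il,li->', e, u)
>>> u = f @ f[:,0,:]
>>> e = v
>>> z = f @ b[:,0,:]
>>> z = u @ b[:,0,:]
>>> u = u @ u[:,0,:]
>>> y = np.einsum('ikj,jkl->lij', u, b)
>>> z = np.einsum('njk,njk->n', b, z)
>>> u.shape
(7, 19, 7)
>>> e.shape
()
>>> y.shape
(5, 7, 7)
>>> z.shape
(7,)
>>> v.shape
()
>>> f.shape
(7, 19, 7)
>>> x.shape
()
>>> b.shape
(7, 19, 5)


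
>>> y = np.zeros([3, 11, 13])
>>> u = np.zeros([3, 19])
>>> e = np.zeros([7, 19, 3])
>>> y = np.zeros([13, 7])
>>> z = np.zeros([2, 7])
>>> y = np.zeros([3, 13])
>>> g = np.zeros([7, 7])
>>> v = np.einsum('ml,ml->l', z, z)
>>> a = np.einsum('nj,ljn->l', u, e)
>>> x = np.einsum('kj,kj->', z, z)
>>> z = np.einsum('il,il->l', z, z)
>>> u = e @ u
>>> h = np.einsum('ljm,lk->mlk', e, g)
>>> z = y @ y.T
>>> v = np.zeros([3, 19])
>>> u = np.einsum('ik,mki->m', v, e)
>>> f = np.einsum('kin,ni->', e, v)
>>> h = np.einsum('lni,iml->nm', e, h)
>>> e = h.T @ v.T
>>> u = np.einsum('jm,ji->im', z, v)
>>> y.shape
(3, 13)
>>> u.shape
(19, 3)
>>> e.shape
(7, 3)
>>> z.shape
(3, 3)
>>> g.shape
(7, 7)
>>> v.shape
(3, 19)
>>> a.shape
(7,)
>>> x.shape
()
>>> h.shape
(19, 7)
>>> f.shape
()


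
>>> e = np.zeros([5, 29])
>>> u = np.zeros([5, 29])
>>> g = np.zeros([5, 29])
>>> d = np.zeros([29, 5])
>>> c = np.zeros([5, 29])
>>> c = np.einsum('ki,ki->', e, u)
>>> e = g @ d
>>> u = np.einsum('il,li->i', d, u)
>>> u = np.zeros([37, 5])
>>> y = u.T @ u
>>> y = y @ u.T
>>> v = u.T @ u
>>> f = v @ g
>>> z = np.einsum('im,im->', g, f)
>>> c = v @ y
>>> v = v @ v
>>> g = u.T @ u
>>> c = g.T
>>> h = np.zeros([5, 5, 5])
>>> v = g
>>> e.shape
(5, 5)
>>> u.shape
(37, 5)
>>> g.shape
(5, 5)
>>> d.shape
(29, 5)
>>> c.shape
(5, 5)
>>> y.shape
(5, 37)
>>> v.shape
(5, 5)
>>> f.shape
(5, 29)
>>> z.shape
()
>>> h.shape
(5, 5, 5)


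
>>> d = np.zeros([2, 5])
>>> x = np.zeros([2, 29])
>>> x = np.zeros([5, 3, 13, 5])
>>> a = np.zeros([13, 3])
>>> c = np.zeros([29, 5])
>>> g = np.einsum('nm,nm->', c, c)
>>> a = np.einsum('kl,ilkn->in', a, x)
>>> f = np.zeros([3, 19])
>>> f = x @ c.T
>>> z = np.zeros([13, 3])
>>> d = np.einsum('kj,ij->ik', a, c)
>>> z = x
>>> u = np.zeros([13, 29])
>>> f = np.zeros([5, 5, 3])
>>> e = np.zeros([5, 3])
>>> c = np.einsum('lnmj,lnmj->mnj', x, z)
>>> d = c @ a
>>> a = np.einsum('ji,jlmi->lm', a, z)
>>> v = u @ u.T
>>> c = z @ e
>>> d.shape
(13, 3, 5)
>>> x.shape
(5, 3, 13, 5)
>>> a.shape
(3, 13)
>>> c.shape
(5, 3, 13, 3)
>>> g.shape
()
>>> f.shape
(5, 5, 3)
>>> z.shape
(5, 3, 13, 5)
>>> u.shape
(13, 29)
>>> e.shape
(5, 3)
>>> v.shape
(13, 13)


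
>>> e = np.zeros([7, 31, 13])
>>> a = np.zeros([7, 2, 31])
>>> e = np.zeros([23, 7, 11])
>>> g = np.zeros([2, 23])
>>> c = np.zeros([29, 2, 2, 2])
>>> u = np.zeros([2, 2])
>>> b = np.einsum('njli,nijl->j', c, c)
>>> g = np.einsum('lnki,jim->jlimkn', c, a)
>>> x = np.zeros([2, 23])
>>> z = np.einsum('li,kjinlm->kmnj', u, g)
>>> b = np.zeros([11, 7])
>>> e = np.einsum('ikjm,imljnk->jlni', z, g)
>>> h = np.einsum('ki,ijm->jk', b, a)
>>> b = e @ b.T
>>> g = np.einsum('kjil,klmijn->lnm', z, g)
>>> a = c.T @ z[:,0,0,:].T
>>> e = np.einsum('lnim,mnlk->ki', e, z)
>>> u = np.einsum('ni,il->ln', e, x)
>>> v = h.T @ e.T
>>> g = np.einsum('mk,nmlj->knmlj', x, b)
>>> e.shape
(29, 2)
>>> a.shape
(2, 2, 2, 7)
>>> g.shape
(23, 31, 2, 2, 11)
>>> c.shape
(29, 2, 2, 2)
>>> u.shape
(23, 29)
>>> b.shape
(31, 2, 2, 11)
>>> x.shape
(2, 23)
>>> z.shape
(7, 2, 31, 29)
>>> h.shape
(2, 11)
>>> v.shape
(11, 29)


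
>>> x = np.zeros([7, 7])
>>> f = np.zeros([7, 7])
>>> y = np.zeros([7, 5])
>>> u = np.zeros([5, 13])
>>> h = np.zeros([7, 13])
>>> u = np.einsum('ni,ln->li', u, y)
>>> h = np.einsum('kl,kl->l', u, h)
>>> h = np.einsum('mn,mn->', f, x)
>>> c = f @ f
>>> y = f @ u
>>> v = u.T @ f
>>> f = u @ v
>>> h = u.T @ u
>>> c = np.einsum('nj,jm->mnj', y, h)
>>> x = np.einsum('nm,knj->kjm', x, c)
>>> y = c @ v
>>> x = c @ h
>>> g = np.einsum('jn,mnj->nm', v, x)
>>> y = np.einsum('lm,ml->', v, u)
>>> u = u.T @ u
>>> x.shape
(13, 7, 13)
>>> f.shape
(7, 7)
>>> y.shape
()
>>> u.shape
(13, 13)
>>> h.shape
(13, 13)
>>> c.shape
(13, 7, 13)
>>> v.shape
(13, 7)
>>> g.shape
(7, 13)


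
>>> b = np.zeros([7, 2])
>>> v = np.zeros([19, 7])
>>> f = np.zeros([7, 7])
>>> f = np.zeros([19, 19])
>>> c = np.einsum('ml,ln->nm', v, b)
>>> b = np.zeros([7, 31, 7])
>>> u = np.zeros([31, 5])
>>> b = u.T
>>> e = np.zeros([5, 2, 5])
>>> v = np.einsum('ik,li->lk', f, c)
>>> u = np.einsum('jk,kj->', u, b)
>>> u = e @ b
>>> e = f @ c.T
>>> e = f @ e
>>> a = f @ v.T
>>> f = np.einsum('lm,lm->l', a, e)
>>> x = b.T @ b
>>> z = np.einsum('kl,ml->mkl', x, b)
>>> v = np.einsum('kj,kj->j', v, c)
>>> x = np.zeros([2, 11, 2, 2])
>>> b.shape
(5, 31)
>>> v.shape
(19,)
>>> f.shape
(19,)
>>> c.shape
(2, 19)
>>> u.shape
(5, 2, 31)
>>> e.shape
(19, 2)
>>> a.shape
(19, 2)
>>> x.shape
(2, 11, 2, 2)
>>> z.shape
(5, 31, 31)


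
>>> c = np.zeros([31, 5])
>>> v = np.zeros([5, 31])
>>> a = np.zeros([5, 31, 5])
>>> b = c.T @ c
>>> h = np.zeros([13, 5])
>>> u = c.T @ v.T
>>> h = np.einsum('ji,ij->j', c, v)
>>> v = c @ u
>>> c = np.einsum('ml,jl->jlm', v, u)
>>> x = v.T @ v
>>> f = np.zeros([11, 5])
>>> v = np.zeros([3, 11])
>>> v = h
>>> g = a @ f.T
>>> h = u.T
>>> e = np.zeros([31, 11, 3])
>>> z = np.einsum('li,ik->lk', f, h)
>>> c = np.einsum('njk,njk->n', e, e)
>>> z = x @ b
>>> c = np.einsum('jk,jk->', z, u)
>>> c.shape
()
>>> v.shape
(31,)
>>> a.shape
(5, 31, 5)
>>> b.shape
(5, 5)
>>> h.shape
(5, 5)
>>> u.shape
(5, 5)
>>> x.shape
(5, 5)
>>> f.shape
(11, 5)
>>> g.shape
(5, 31, 11)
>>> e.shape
(31, 11, 3)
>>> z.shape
(5, 5)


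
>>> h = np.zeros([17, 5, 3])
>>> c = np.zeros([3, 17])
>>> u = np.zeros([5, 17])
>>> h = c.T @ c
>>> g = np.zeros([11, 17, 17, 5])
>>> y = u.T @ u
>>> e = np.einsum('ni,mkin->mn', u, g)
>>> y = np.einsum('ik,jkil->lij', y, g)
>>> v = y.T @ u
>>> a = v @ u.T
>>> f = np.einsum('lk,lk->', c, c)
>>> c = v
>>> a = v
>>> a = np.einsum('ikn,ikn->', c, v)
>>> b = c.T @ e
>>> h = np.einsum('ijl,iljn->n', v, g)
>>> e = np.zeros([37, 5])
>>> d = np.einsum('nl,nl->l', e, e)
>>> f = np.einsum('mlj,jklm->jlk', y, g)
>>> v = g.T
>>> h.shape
(5,)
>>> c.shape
(11, 17, 17)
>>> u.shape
(5, 17)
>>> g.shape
(11, 17, 17, 5)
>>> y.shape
(5, 17, 11)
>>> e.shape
(37, 5)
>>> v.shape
(5, 17, 17, 11)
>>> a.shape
()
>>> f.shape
(11, 17, 17)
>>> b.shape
(17, 17, 5)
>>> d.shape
(5,)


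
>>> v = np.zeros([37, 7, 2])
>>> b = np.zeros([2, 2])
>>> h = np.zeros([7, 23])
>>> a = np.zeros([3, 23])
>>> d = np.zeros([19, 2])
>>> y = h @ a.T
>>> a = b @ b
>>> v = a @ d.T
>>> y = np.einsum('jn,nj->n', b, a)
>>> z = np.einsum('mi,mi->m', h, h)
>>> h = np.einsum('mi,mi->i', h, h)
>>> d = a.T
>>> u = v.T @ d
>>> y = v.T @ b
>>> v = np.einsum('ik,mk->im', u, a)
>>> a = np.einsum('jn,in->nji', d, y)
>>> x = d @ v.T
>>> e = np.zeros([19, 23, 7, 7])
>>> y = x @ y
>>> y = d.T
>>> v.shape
(19, 2)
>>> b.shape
(2, 2)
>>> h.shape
(23,)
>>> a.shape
(2, 2, 19)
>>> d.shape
(2, 2)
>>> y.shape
(2, 2)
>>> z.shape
(7,)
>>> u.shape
(19, 2)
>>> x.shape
(2, 19)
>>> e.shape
(19, 23, 7, 7)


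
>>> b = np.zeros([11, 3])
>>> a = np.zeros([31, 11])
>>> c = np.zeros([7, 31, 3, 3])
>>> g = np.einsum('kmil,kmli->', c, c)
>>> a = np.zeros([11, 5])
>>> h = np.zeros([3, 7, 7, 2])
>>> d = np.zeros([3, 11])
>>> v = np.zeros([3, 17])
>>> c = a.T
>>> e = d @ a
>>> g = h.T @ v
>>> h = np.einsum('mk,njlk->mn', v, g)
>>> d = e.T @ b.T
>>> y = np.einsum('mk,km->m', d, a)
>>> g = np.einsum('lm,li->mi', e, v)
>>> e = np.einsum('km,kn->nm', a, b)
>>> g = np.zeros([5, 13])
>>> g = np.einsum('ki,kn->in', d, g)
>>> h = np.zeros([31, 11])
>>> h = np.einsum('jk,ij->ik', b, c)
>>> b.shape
(11, 3)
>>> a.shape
(11, 5)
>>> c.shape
(5, 11)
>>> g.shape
(11, 13)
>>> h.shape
(5, 3)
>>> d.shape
(5, 11)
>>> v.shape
(3, 17)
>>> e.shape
(3, 5)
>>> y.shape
(5,)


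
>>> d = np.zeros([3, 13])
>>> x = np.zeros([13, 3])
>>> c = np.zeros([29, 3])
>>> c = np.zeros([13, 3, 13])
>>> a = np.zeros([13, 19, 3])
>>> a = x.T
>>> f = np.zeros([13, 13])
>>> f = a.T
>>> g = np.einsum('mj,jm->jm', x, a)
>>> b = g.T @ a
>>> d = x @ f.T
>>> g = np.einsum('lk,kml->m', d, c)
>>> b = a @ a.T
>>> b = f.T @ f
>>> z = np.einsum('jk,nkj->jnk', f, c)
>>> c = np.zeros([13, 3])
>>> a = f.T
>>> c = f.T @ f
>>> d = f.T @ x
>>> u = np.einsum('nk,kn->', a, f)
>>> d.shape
(3, 3)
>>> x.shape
(13, 3)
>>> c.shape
(3, 3)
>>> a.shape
(3, 13)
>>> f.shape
(13, 3)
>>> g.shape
(3,)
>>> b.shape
(3, 3)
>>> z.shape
(13, 13, 3)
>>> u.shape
()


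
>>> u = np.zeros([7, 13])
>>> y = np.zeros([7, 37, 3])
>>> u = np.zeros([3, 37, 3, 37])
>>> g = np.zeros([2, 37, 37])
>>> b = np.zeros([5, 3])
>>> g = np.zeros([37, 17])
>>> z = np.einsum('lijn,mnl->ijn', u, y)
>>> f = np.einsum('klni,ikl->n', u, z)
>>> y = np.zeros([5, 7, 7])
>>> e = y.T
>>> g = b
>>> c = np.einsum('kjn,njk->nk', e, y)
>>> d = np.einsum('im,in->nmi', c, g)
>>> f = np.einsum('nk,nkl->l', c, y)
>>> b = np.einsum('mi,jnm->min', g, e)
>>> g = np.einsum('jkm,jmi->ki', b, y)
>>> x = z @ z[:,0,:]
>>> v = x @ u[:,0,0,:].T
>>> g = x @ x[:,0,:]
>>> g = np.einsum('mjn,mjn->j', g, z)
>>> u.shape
(3, 37, 3, 37)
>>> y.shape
(5, 7, 7)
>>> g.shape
(3,)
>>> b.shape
(5, 3, 7)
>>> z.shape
(37, 3, 37)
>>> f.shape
(7,)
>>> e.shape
(7, 7, 5)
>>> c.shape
(5, 7)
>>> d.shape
(3, 7, 5)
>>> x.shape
(37, 3, 37)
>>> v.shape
(37, 3, 3)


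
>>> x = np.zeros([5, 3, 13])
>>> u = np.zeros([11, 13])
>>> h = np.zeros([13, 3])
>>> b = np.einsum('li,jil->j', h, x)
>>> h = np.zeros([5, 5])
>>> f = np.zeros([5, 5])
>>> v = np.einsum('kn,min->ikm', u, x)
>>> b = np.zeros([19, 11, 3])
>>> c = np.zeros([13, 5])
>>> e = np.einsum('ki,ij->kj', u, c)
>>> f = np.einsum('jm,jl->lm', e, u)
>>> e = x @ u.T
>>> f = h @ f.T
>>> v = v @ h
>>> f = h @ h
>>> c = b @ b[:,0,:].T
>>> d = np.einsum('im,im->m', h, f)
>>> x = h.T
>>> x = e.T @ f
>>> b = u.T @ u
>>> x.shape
(11, 3, 5)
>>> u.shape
(11, 13)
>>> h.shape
(5, 5)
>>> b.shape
(13, 13)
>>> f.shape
(5, 5)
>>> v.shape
(3, 11, 5)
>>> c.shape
(19, 11, 19)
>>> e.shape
(5, 3, 11)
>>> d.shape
(5,)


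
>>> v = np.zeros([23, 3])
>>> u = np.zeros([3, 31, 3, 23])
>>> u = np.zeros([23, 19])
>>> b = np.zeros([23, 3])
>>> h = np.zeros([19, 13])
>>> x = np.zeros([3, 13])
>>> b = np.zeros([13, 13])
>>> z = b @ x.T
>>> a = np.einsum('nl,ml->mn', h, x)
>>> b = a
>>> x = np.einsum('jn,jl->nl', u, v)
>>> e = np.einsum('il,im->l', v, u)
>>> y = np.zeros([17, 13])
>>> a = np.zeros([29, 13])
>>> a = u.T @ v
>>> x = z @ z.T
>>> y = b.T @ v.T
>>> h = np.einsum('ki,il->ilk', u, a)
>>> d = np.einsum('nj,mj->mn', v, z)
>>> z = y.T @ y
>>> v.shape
(23, 3)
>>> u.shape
(23, 19)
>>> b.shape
(3, 19)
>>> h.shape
(19, 3, 23)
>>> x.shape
(13, 13)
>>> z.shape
(23, 23)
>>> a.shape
(19, 3)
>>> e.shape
(3,)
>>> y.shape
(19, 23)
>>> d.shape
(13, 23)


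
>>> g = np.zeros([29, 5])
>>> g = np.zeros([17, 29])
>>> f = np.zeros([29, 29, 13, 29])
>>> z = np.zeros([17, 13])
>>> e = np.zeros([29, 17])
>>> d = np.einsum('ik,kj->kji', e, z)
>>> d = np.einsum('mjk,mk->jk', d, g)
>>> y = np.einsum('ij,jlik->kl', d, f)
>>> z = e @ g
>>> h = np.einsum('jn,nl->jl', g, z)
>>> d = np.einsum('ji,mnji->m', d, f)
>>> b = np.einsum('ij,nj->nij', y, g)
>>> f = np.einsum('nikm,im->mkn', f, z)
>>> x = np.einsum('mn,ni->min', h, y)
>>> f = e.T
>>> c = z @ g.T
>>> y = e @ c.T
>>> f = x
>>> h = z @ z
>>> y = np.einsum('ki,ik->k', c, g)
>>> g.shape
(17, 29)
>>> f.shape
(17, 29, 29)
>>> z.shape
(29, 29)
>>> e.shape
(29, 17)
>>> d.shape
(29,)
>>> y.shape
(29,)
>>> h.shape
(29, 29)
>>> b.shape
(17, 29, 29)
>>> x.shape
(17, 29, 29)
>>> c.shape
(29, 17)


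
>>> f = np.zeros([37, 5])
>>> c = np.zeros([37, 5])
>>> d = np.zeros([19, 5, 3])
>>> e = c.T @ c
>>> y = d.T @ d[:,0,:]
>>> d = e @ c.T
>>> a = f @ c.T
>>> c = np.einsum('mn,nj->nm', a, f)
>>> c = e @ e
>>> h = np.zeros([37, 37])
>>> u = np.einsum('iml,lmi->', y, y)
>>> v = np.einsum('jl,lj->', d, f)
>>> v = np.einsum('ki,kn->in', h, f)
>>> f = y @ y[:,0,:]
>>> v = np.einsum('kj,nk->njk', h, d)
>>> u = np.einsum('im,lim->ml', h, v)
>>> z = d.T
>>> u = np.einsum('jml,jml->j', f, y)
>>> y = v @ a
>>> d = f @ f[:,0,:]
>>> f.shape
(3, 5, 3)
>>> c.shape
(5, 5)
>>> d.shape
(3, 5, 3)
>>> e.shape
(5, 5)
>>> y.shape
(5, 37, 37)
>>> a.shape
(37, 37)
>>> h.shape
(37, 37)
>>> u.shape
(3,)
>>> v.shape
(5, 37, 37)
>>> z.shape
(37, 5)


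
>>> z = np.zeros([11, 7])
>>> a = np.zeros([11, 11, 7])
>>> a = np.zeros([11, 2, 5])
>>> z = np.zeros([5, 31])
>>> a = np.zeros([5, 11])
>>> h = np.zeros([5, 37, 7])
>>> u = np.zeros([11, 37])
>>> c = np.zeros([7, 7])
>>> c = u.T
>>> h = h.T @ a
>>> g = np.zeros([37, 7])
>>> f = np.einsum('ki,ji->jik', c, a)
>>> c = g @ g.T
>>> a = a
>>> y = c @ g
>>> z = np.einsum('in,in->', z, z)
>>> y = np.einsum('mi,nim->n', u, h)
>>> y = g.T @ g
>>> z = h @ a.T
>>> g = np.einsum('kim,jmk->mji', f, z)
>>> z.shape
(7, 37, 5)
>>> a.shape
(5, 11)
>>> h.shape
(7, 37, 11)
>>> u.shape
(11, 37)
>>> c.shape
(37, 37)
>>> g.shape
(37, 7, 11)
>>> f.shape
(5, 11, 37)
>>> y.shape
(7, 7)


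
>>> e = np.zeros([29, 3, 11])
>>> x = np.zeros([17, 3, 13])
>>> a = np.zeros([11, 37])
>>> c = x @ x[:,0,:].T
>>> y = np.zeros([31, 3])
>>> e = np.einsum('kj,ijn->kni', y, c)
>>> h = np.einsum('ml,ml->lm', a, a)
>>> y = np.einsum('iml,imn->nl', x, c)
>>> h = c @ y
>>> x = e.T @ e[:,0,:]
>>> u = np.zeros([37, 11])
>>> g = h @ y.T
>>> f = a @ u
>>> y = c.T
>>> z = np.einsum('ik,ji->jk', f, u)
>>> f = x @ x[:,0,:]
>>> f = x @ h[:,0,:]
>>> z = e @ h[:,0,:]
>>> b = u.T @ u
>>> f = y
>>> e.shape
(31, 17, 17)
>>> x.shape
(17, 17, 17)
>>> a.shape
(11, 37)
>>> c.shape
(17, 3, 17)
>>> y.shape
(17, 3, 17)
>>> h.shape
(17, 3, 13)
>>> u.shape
(37, 11)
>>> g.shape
(17, 3, 17)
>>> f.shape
(17, 3, 17)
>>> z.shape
(31, 17, 13)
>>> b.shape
(11, 11)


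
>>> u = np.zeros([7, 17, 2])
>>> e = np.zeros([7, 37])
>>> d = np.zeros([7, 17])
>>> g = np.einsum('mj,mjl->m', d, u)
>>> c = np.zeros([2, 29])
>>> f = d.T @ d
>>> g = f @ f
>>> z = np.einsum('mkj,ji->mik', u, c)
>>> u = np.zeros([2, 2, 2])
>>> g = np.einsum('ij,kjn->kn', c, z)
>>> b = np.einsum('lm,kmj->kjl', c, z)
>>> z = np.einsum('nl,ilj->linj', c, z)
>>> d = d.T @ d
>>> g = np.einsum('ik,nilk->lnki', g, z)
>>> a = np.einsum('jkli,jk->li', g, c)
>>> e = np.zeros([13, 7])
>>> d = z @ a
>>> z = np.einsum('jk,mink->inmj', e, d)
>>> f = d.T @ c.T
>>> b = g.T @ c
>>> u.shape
(2, 2, 2)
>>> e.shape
(13, 7)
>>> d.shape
(29, 7, 2, 7)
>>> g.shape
(2, 29, 17, 7)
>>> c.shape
(2, 29)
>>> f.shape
(7, 2, 7, 2)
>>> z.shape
(7, 2, 29, 13)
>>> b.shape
(7, 17, 29, 29)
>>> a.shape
(17, 7)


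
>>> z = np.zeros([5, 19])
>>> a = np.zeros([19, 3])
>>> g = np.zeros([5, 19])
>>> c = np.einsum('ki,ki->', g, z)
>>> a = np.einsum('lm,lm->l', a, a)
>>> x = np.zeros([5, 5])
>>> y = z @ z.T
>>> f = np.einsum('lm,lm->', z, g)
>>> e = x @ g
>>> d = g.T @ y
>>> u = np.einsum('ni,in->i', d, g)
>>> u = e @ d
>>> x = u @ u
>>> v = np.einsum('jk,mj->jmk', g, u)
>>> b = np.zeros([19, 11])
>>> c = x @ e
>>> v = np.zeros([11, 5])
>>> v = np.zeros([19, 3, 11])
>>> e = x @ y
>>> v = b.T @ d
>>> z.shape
(5, 19)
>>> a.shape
(19,)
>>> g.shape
(5, 19)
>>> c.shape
(5, 19)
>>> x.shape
(5, 5)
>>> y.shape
(5, 5)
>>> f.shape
()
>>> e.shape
(5, 5)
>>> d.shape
(19, 5)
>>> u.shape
(5, 5)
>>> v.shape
(11, 5)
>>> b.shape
(19, 11)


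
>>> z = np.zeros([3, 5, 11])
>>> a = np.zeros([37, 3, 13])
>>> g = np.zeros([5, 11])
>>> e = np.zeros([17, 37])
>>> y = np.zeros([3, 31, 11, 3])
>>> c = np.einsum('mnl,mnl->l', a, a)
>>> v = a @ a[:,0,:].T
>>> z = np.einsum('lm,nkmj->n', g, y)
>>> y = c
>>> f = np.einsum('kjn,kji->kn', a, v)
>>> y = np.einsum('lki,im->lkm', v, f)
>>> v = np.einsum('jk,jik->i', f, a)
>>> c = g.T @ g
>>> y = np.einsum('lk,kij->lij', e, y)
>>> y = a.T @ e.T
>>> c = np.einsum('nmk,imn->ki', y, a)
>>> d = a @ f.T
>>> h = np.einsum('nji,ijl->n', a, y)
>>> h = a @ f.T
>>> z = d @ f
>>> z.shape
(37, 3, 13)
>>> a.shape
(37, 3, 13)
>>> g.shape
(5, 11)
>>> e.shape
(17, 37)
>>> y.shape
(13, 3, 17)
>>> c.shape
(17, 37)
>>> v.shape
(3,)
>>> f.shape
(37, 13)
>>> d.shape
(37, 3, 37)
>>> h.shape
(37, 3, 37)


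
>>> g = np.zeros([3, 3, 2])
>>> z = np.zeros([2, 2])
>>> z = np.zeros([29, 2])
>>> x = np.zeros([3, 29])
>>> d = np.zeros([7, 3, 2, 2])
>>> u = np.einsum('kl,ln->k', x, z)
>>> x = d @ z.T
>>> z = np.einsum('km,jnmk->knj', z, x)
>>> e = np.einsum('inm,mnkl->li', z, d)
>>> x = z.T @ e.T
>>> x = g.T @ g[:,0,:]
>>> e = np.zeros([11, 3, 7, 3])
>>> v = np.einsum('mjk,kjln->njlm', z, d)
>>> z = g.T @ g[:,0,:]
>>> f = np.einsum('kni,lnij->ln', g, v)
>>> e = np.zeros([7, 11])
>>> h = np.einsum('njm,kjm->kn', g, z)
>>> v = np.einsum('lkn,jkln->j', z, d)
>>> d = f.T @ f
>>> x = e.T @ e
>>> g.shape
(3, 3, 2)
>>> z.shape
(2, 3, 2)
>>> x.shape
(11, 11)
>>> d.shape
(3, 3)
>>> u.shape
(3,)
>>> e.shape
(7, 11)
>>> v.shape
(7,)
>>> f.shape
(2, 3)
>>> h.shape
(2, 3)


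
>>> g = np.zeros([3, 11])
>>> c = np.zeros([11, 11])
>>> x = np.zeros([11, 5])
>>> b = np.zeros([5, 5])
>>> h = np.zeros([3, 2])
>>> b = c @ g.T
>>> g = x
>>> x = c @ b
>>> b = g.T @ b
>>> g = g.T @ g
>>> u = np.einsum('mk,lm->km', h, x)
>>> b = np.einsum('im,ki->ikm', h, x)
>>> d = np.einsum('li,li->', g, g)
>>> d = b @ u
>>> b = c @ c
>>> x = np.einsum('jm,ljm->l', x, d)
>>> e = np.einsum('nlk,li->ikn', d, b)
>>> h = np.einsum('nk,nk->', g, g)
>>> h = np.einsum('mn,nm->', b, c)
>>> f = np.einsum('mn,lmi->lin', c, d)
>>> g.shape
(5, 5)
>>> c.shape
(11, 11)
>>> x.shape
(3,)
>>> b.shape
(11, 11)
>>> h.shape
()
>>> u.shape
(2, 3)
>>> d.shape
(3, 11, 3)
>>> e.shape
(11, 3, 3)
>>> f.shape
(3, 3, 11)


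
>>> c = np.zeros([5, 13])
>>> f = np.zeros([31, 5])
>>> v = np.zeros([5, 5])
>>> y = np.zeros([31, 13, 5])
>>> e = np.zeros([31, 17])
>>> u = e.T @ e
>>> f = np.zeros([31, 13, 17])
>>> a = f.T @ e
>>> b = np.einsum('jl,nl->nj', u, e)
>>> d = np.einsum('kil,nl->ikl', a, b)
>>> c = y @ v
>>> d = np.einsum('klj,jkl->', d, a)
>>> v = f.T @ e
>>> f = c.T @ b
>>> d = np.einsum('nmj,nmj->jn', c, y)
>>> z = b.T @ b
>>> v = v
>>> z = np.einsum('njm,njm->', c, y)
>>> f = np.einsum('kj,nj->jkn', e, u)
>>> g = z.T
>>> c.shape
(31, 13, 5)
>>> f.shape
(17, 31, 17)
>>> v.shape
(17, 13, 17)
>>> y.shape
(31, 13, 5)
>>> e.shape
(31, 17)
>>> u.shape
(17, 17)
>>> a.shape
(17, 13, 17)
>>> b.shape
(31, 17)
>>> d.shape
(5, 31)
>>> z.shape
()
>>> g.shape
()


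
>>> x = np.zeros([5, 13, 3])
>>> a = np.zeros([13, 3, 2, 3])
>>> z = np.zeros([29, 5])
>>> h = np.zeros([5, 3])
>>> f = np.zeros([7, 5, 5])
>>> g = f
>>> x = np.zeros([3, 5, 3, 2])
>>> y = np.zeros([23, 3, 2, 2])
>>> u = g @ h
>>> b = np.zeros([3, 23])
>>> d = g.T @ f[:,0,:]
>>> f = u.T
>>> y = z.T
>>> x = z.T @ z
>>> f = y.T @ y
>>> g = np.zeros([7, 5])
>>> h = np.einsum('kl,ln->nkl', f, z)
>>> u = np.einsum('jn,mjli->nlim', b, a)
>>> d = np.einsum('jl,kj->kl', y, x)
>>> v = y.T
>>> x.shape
(5, 5)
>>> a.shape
(13, 3, 2, 3)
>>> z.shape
(29, 5)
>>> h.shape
(5, 29, 29)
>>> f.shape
(29, 29)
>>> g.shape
(7, 5)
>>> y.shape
(5, 29)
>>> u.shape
(23, 2, 3, 13)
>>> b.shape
(3, 23)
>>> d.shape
(5, 29)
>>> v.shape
(29, 5)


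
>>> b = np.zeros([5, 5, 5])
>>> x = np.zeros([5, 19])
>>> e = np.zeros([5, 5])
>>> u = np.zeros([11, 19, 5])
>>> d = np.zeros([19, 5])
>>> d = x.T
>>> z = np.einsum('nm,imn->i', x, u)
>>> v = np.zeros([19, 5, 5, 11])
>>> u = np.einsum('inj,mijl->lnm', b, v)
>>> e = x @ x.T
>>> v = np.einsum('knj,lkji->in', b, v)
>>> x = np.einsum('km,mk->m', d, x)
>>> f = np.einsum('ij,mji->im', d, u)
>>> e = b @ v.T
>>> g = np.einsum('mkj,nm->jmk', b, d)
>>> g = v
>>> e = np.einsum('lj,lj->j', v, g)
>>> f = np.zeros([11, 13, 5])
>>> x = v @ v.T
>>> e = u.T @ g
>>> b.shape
(5, 5, 5)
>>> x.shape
(11, 11)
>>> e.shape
(19, 5, 5)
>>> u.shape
(11, 5, 19)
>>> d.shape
(19, 5)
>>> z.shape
(11,)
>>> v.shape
(11, 5)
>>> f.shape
(11, 13, 5)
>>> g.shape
(11, 5)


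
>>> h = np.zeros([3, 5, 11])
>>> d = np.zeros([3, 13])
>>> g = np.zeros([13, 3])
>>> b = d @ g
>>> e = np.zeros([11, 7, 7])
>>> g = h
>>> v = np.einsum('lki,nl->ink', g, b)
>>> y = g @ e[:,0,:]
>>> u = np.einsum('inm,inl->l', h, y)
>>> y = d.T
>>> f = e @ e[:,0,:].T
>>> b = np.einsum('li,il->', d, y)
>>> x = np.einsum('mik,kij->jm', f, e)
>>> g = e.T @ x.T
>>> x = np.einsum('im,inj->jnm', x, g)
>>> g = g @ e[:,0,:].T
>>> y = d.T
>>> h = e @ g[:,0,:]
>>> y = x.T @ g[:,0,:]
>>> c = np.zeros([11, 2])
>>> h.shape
(11, 7, 11)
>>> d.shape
(3, 13)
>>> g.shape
(7, 7, 11)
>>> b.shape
()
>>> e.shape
(11, 7, 7)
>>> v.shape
(11, 3, 5)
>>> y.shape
(11, 7, 11)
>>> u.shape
(7,)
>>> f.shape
(11, 7, 11)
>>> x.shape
(7, 7, 11)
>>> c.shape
(11, 2)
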